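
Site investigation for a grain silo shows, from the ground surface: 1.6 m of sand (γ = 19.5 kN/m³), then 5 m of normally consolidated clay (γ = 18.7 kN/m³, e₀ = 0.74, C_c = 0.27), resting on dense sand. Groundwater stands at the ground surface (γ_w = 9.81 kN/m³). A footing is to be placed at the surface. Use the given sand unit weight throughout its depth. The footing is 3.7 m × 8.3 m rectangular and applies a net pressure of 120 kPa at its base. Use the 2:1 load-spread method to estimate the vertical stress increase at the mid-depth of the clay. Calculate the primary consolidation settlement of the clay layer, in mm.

Mid-depth of clay below the ground surface: z = 1.6 + 5/2 = 4.1 m.
Total vertical stress at mid-clay: σ_v = 19.5×1.6 + 18.7×2.5 = 77.95 kPa.
Pore pressure: u = 9.81×(4.1 − 0) = 40.221 kPa.
Initial effective stress: σ'_0 = σ_v − u = 77.95 − 40.221 = 37.729 kPa.
Stress increase at mid-clay by the 2:1 spreading method:
Δσ = qBL/((B+z)(L+z)) = 120×3.7×8.3/((3.7+4.1)(8.3+4.1)) = 38.102 kPa
Final effective stress: σ'_f = σ'_0 + Δσ = 37.729 + 38.102 = 75.831 kPa.
Normally consolidated clay, so the full stress increment lies on the virgin compression line:
S_c = C_c·H/(1+e₀)·log₁₀(σ'_f/σ'_0) = 0.27×5/(1+0.74)×log₁₀(75.831/37.729)
    = 0.77586 × 0.30317 = 0.2352 m

S_c ≈ 235 mm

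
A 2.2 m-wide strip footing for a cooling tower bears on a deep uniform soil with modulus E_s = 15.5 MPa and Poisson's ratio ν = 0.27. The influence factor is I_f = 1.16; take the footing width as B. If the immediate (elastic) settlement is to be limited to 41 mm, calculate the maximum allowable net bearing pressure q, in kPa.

E_s = 15.5 MPa = 15500 kPa.
S_e = q·B·(1−ν²)/E_s · I_f  ⇒  q = S_e·E_s / (B·(1−ν²)·I_f).
q = 0.041 × 15500 / (2.2 × 0.9271 × 1.16) = 268.6 kPa

q ≈ 269 kPa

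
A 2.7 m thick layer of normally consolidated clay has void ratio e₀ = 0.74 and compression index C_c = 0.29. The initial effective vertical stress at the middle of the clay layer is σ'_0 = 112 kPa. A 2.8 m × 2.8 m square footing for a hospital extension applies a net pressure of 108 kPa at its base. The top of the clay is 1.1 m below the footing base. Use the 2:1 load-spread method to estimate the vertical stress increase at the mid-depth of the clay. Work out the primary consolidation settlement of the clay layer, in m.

Mid-depth of clay below the footing base: z = 1.1 + 2.7/2 = 2.45 m.
Stress increase at mid-clay by the 2:1 spreading method:
Δσ = qBL/((B+z)(L+z)) = 108×2.8×2.8/((2.8+2.45)(2.8+2.45)) = 30.72 kPa
Final effective stress: σ'_f = σ'_0 + Δσ = 112 + 30.72 = 142.72 kPa.
Normally consolidated clay, so the full stress increment lies on the virgin compression line:
S_c = C_c·H/(1+e₀)·log₁₀(σ'_f/σ'_0) = 0.29×2.7/(1+0.74)×log₁₀(142.72/112)
    = 0.45 × 0.10527 = 0.04737 m

S_c ≈ 0.0474 m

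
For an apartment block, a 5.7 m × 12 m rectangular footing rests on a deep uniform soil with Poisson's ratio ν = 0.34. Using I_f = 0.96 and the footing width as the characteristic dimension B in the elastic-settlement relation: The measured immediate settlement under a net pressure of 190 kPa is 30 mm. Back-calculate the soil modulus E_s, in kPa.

S_e = q·B·(1−ν²)/E_s · I_f  ⇒  E_s = q·B·(1−ν²)·I_f / S_e.
E_s = 190 × 5.7 × 0.8844 × 0.96 / 0.03 = 30650 kPa

E_s ≈ 30600 kPa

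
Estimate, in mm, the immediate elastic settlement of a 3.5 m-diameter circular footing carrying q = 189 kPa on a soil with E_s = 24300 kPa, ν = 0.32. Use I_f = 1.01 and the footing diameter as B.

Immediate (elastic) settlement: S_e = q·B·(1−ν²)/E_s · I_f.
S_e = 189 × 3.5 × (1 − 0.32²) / 24300 × 1.01
    = 189 × 3.5 × 0.8976 / 24300 × 1.01
    = 0.02468 m = 24.68 mm

S_e ≈ 24.7 mm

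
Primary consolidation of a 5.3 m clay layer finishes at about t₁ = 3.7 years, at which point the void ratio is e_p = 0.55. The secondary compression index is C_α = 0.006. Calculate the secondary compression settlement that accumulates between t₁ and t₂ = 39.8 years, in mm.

Secondary compression: S_s = C_α·H/(1+e_p)·log₁₀(t₂/t₁)
S_s = 0.006×5.3/(1+0.55)×log₁₀(39.8/3.7)
    = 0.02052 × 1.032 = 0.02117 m

S_s ≈ 21.2 mm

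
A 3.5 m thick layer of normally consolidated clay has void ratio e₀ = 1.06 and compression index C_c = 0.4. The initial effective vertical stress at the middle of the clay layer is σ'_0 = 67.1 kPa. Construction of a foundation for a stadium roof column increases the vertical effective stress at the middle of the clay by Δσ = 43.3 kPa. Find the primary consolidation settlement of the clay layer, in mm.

S_c ≈ 147 mm

Final effective stress: σ'_f = σ'_0 + Δσ = 67.1 + 43.3 = 110.4 kPa.
Normally consolidated clay, so the full stress increment lies on the virgin compression line:
S_c = C_c·H/(1+e₀)·log₁₀(σ'_f/σ'_0) = 0.4×3.5/(1+1.06)×log₁₀(110.4/67.1)
    = 0.67961 × 0.21625 = 0.147 m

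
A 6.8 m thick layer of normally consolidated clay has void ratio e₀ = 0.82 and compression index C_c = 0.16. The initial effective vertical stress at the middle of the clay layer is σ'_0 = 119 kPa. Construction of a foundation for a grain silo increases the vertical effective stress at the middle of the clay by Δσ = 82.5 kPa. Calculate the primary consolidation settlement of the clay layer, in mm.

S_c ≈ 137 mm

Final effective stress: σ'_f = σ'_0 + Δσ = 119 + 82.5 = 201.5 kPa.
Normally consolidated clay, so the full stress increment lies on the virgin compression line:
S_c = C_c·H/(1+e₀)·log₁₀(σ'_f/σ'_0) = 0.16×6.8/(1+0.82)×log₁₀(201.5/119)
    = 0.5978 × 0.22873 = 0.1367 m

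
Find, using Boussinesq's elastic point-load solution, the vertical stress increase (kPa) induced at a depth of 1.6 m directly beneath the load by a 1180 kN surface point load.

Δσ_z ≈ 220 kPa

Boussinesq vertical stress below a point load on an elastic half-space:
Δσ_z = 3P/(2πz²) · [1 + (r/z)²]^(−5/2)
r/z = 0/1.6 = 0; [1+(r/z)²]^(−5/2) = 1.
Δσ_z = 3×1180/(2π×1.6²) × 1 = 220.08 × 1 = 220.1 kPa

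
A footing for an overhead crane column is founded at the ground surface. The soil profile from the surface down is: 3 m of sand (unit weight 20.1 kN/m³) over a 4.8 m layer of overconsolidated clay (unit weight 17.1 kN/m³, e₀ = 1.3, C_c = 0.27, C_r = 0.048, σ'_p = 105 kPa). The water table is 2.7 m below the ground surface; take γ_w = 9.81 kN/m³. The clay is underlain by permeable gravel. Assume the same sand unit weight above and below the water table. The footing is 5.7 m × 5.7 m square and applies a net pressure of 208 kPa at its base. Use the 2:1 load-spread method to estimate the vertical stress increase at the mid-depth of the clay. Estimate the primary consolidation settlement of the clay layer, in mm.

S_c ≈ 66.4 mm

Mid-depth of clay below the ground surface: z = 3 + 4.8/2 = 5.4 m.
Total vertical stress at mid-clay: σ_v = 20.1×3 + 17.1×2.4 = 101.34 kPa.
Pore pressure: u = 9.81×(5.4 − 2.7) = 26.487 kPa.
Initial effective stress: σ'_0 = σ_v − u = 101.34 − 26.487 = 74.853 kPa.
Stress increase at mid-clay by the 2:1 spreading method:
Δσ = qBL/((B+z)(L+z)) = 208×5.7×5.7/((5.7+5.4)(5.7+5.4)) = 54.849 kPa
Final effective stress: σ'_f = 74.853 + 54.849 = 129.7 kPa.
σ'_f = 129.7 > σ'_p = 105 kPa, so the stress path crosses the preconsolidation pressure — recompression up to σ'_p, then virgin compression beyond:
S_c = H/(1+e₀)·[C_r·log₁₀(σ'_p/σ'_0) + C_c·log₁₀(σ'_f/σ'_p)]
    = 4.8/2.3 × [0.048×log₁₀(105/74.853) + 0.27×log₁₀(129.7/105)]
    = 2.087 × [0.007055 + 0.024773] = 0.06643 m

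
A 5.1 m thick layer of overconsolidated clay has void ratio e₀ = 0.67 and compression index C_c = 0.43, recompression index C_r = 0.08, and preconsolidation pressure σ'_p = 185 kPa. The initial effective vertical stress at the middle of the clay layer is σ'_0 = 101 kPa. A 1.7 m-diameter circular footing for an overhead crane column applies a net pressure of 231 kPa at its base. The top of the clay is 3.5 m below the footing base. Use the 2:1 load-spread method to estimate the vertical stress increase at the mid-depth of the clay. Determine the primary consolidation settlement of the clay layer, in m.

Mid-depth of clay below the footing base: z = 3.5 + 5.1/2 = 6.05 m.
Stress increase at mid-clay by the 2:1 spreading method:
Δσ ≈ qD²/(D+z)² = 231×1.7²/(1.7+6.05)² = 11.115 kPa
Final effective stress: σ'_f = 101 + 11.115 = 112.11 kPa.
σ'_f = 112.11 ≤ σ'_p = 185 kPa, so the clay remains overconsolidated and only the recompression index applies:
S_c = C_r·H/(1+e₀)·log₁₀(σ'_f/σ'_0) = 0.08×5.1/1.67×log₁₀(112.11/101)
    = 0.24431 × 0.045323 = 0.01107 m

S_c ≈ 0.0111 m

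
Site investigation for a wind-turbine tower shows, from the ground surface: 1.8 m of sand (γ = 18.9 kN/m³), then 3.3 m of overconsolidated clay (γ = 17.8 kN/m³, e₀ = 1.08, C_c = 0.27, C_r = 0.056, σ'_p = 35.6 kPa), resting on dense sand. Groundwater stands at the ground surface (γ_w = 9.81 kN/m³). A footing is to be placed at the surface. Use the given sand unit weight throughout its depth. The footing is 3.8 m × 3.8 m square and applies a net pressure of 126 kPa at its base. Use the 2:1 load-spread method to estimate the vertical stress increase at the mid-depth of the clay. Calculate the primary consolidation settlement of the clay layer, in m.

Mid-depth of clay below the ground surface: z = 1.8 + 3.3/2 = 3.45 m.
Total vertical stress at mid-clay: σ_v = 18.9×1.8 + 17.8×1.65 = 63.39 kPa.
Pore pressure: u = 9.81×(3.45 − 0) = 33.845 kPa.
Initial effective stress: σ'_0 = σ_v − u = 63.39 − 33.845 = 29.545 kPa.
Stress increase at mid-clay by the 2:1 spreading method:
Δσ = qBL/((B+z)(L+z)) = 126×3.8×3.8/((3.8+3.45)(3.8+3.45)) = 34.615 kPa
Final effective stress: σ'_f = 29.545 + 34.615 = 64.16 kPa.
σ'_f = 64.16 > σ'_p = 35.6 kPa, so the stress path crosses the preconsolidation pressure — recompression up to σ'_p, then virgin compression beyond:
S_c = H/(1+e₀)·[C_r·log₁₀(σ'_p/σ'_0) + C_c·log₁₀(σ'_f/σ'_p)]
    = 3.3/2.08 × [0.056×log₁₀(35.6/29.545) + 0.27×log₁₀(64.16/35.6)]
    = 1.5865 × [0.0045341 + 0.06907] = 0.1168 m

S_c ≈ 0.117 m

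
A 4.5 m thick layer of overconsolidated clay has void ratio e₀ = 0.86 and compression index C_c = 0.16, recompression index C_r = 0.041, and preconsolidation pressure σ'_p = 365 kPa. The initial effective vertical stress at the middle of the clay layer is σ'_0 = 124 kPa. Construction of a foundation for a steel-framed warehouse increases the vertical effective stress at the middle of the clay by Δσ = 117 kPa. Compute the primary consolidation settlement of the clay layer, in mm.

Final effective stress: σ'_f = 124 + 117 = 241 kPa.
σ'_f = 241 ≤ σ'_p = 365 kPa, so the clay remains overconsolidated and only the recompression index applies:
S_c = C_r·H/(1+e₀)·log₁₀(σ'_f/σ'_0) = 0.041×4.5/1.86×log₁₀(241/124)
    = 0.099195 × 0.2886 = 0.02863 m

S_c ≈ 28.6 mm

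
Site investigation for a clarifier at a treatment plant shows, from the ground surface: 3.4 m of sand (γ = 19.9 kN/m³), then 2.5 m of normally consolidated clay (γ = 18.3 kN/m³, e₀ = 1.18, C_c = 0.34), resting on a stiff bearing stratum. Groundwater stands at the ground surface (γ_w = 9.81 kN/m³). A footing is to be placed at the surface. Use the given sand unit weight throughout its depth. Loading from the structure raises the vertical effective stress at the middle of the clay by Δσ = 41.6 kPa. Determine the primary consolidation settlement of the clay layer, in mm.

Mid-depth of clay below the ground surface: z = 3.4 + 2.5/2 = 4.65 m.
Total vertical stress at mid-clay: σ_v = 19.9×3.4 + 18.3×1.25 = 90.535 kPa.
Pore pressure: u = 9.81×(4.65 − 0) = 45.617 kPa.
Initial effective stress: σ'_0 = σ_v − u = 90.535 − 45.617 = 44.918 kPa.
Final effective stress: σ'_f = σ'_0 + Δσ = 44.918 + 41.6 = 86.518 kPa.
Normally consolidated clay, so the full stress increment lies on the virgin compression line:
S_c = C_c·H/(1+e₀)·log₁₀(σ'_f/σ'_0) = 0.34×2.5/(1+1.18)×log₁₀(86.518/44.918)
    = 0.38991 × 0.28469 = 0.111 m

S_c ≈ 111 mm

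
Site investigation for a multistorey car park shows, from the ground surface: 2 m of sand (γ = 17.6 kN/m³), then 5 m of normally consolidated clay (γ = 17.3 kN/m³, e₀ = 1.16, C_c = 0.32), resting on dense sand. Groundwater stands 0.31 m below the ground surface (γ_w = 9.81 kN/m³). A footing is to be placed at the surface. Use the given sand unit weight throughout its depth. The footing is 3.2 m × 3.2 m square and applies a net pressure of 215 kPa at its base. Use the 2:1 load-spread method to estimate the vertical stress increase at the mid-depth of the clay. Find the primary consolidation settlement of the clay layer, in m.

Mid-depth of clay below the ground surface: z = 2 + 5/2 = 4.5 m.
Total vertical stress at mid-clay: σ_v = 17.6×2 + 17.3×2.5 = 78.45 kPa.
Pore pressure: u = 9.81×(4.5 − 0.31) = 41.104 kPa.
Initial effective stress: σ'_0 = σ_v − u = 78.45 − 41.104 = 37.346 kPa.
Stress increase at mid-clay by the 2:1 spreading method:
Δσ = qBL/((B+z)(L+z)) = 215×3.2×3.2/((3.2+4.5)(3.2+4.5)) = 37.133 kPa
Final effective stress: σ'_f = σ'_0 + Δσ = 37.346 + 37.133 = 74.479 kPa.
Normally consolidated clay, so the full stress increment lies on the virgin compression line:
S_c = C_c·H/(1+e₀)·log₁₀(σ'_f/σ'_0) = 0.32×5/(1+1.16)×log₁₀(74.479/37.346)
    = 0.74074 × 0.29979 = 0.2221 m

S_c ≈ 0.222 m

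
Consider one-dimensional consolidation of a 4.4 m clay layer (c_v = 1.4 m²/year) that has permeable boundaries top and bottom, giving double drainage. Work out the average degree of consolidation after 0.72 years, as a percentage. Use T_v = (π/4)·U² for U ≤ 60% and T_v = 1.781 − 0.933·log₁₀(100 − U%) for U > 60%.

U ≈ 51.5 %

Drainage path length: H_d = H/2 = 2.2 m (double drainage).
T_v = c_v·t/H_d² = 1.4×0.72/2.2² = 0.20826.
T_v = 0.20826 corresponds to the U ≤ 60% branch:
U = √(4T_v/π) = 0.5149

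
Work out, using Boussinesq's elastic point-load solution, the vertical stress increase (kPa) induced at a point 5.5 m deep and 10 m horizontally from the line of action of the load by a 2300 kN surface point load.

Boussinesq vertical stress below a point load on an elastic half-space:
Δσ_z = 3P/(2πz²) · [1 + (r/z)²]^(−5/2)
r/z = 10/5.5 = 1.8182; [1+(r/z)²]^(−5/2) = 0.025994.
Δσ_z = 3×2300/(2π×5.5²) × 0.025994 = 36.303 × 0.025994 = 0.9437 kPa

Δσ_z ≈ 0.944 kPa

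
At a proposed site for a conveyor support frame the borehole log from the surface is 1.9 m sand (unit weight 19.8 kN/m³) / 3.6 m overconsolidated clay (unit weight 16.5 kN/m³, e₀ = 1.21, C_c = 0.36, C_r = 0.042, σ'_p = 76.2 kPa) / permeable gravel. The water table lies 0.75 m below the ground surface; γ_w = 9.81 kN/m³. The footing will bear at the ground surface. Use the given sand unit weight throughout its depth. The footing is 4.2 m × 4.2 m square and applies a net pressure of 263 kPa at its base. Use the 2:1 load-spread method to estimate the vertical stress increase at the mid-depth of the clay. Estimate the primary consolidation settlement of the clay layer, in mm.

S_c ≈ 120 mm

Mid-depth of clay below the ground surface: z = 1.9 + 3.6/2 = 3.7 m.
Total vertical stress at mid-clay: σ_v = 19.8×1.9 + 16.5×1.8 = 67.32 kPa.
Pore pressure: u = 9.81×(3.7 − 0.75) = 28.94 kPa.
Initial effective stress: σ'_0 = σ_v − u = 67.32 − 28.94 = 38.38 kPa.
Stress increase at mid-clay by the 2:1 spreading method:
Δσ = qBL/((B+z)(L+z)) = 263×4.2×4.2/((4.2+3.7)(4.2+3.7)) = 74.336 kPa
Final effective stress: σ'_f = 38.38 + 74.336 = 112.72 kPa.
σ'_f = 112.72 > σ'_p = 76.2 kPa, so the stress path crosses the preconsolidation pressure — recompression up to σ'_p, then virgin compression beyond:
S_c = H/(1+e₀)·[C_r·log₁₀(σ'_p/σ'_0) + C_c·log₁₀(σ'_f/σ'_p)]
    = 3.6/2.21 × [0.042×log₁₀(76.2/38.38) + 0.36×log₁₀(112.72/76.2)]
    = 1.629 × [0.01251 + 0.061217] = 0.1201 m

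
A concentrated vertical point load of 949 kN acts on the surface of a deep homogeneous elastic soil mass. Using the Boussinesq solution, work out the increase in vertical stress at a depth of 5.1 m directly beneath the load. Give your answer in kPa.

Δσ_z ≈ 17.4 kPa

Boussinesq vertical stress below a point load on an elastic half-space:
Δσ_z = 3P/(2πz²) · [1 + (r/z)²]^(−5/2)
r/z = 0/5.1 = 0; [1+(r/z)²]^(−5/2) = 1.
Δσ_z = 3×949/(2π×5.1²) × 1 = 17.421 × 1 = 17.42 kPa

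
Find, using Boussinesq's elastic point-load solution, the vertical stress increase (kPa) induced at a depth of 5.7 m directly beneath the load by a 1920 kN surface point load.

Δσ_z ≈ 28.2 kPa

Boussinesq vertical stress below a point load on an elastic half-space:
Δσ_z = 3P/(2πz²) · [1 + (r/z)²]^(−5/2)
r/z = 0/5.7 = 0; [1+(r/z)²]^(−5/2) = 1.
Δσ_z = 3×1920/(2π×5.7²) × 1 = 28.216 × 1 = 28.22 kPa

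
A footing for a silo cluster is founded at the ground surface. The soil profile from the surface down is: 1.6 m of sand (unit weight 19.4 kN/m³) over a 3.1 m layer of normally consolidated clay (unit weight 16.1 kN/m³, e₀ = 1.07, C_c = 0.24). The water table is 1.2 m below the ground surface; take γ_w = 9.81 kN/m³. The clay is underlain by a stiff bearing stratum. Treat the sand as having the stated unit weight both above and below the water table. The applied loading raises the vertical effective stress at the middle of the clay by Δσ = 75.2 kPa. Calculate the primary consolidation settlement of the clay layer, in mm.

S_c ≈ 174 mm

Mid-depth of clay below the ground surface: z = 1.6 + 3.1/2 = 3.15 m.
Total vertical stress at mid-clay: σ_v = 19.4×1.6 + 16.1×1.55 = 55.995 kPa.
Pore pressure: u = 9.81×(3.15 − 1.2) = 19.13 kPa.
Initial effective stress: σ'_0 = σ_v − u = 55.995 − 19.13 = 36.865 kPa.
Final effective stress: σ'_f = σ'_0 + Δσ = 36.865 + 75.2 = 112.06 kPa.
Normally consolidated clay, so the full stress increment lies on the virgin compression line:
S_c = C_c·H/(1+e₀)·log₁₀(σ'_f/σ'_0) = 0.24×3.1/(1+1.07)×log₁₀(112.06/36.865)
    = 0.35942 × 0.48284 = 0.1735 m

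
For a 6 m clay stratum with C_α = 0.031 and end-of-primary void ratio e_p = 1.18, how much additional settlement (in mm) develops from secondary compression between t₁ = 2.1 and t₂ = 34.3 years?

Secondary compression: S_s = C_α·H/(1+e_p)·log₁₀(t₂/t₁)
S_s = 0.031×6/(1+1.18)×log₁₀(34.3/2.1)
    = 0.08532 × 1.213 = 0.1035 m

S_s ≈ 104 mm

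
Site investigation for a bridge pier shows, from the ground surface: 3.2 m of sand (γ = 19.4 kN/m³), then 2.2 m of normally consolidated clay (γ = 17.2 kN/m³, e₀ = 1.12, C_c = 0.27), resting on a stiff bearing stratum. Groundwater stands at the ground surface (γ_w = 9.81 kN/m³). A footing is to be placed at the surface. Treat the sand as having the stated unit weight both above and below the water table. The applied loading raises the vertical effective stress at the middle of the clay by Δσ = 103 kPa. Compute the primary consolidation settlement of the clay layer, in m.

S_c ≈ 0.158 m

Mid-depth of clay below the ground surface: z = 3.2 + 2.2/2 = 4.3 m.
Total vertical stress at mid-clay: σ_v = 19.4×3.2 + 17.2×1.1 = 81 kPa.
Pore pressure: u = 9.81×(4.3 − 0) = 42.183 kPa.
Initial effective stress: σ'_0 = σ_v − u = 81 − 42.183 = 38.817 kPa.
Final effective stress: σ'_f = σ'_0 + Δσ = 38.817 + 103 = 141.82 kPa.
Normally consolidated clay, so the full stress increment lies on the virgin compression line:
S_c = C_c·H/(1+e₀)·log₁₀(σ'_f/σ'_0) = 0.27×2.2/(1+1.12)×log₁₀(141.82/38.817)
    = 0.28019 × 0.56272 = 0.1577 m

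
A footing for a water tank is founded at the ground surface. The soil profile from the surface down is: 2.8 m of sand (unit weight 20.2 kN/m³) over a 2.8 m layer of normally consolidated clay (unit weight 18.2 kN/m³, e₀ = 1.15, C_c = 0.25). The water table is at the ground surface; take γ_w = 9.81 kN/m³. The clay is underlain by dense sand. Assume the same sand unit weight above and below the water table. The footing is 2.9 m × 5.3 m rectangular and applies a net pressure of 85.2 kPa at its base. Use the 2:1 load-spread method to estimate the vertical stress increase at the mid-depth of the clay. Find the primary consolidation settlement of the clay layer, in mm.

Mid-depth of clay below the ground surface: z = 2.8 + 2.8/2 = 4.2 m.
Total vertical stress at mid-clay: σ_v = 20.2×2.8 + 18.2×1.4 = 82.04 kPa.
Pore pressure: u = 9.81×(4.2 − 0) = 41.202 kPa.
Initial effective stress: σ'_0 = σ_v − u = 82.04 − 41.202 = 40.838 kPa.
Stress increase at mid-clay by the 2:1 spreading method:
Δσ = qBL/((B+z)(L+z)) = 85.2×2.9×5.3/((2.9+4.2)(5.3+4.2)) = 19.415 kPa
Final effective stress: σ'_f = σ'_0 + Δσ = 40.838 + 19.415 = 60.253 kPa.
Normally consolidated clay, so the full stress increment lies on the virgin compression line:
S_c = C_c·H/(1+e₀)·log₁₀(σ'_f/σ'_0) = 0.25×2.8/(1+1.15)×log₁₀(60.253/40.838)
    = 0.32558 × 0.16891 = 0.05499 m

S_c ≈ 55 mm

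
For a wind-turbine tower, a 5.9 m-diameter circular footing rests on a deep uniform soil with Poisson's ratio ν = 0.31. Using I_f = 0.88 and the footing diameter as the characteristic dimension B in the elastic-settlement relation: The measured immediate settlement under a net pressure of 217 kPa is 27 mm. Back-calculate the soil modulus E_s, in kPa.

S_e = q·B·(1−ν²)/E_s · I_f  ⇒  E_s = q·B·(1−ν²)·I_f / S_e.
E_s = 217 × 5.9 × 0.9039 × 0.88 / 0.027 = 37720 kPa

E_s ≈ 37700 kPa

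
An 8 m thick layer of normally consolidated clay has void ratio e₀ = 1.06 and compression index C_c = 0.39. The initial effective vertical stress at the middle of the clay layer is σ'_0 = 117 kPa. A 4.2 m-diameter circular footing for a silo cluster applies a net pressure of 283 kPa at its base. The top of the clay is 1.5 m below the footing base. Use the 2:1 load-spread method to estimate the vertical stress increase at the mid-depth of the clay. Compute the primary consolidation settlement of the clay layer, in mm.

S_c ≈ 246 mm

Mid-depth of clay below the footing base: z = 1.5 + 8/2 = 5.5 m.
Stress increase at mid-clay by the 2:1 spreading method:
Δσ ≈ qD²/(D+z)² = 283×4.2²/(4.2+5.5)² = 53.057 kPa
Final effective stress: σ'_f = σ'_0 + Δσ = 117 + 53.057 = 170.06 kPa.
Normally consolidated clay, so the full stress increment lies on the virgin compression line:
S_c = C_c·H/(1+e₀)·log₁₀(σ'_f/σ'_0) = 0.39×8/(1+1.06)×log₁₀(170.06/117)
    = 1.5146 × 0.16242 = 0.246 m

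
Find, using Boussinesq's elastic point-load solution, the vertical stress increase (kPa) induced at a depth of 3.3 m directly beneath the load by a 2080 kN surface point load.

Δσ_z ≈ 91.2 kPa

Boussinesq vertical stress below a point load on an elastic half-space:
Δσ_z = 3P/(2πz²) · [1 + (r/z)²]^(−5/2)
r/z = 0/3.3 = 0; [1+(r/z)²]^(−5/2) = 1.
Δσ_z = 3×2080/(2π×3.3²) × 1 = 91.196 × 1 = 91.2 kPa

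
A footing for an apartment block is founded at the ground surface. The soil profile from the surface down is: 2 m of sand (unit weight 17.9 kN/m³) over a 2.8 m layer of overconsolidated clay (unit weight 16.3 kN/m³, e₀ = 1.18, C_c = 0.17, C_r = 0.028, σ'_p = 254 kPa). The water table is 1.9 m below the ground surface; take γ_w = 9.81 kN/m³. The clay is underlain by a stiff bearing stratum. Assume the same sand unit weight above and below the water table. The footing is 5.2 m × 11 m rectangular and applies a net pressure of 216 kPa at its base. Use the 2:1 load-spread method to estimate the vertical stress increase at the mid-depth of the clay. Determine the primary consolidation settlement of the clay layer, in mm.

S_c ≈ 18.5 mm

Mid-depth of clay below the ground surface: z = 2 + 2.8/2 = 3.4 m.
Total vertical stress at mid-clay: σ_v = 17.9×2 + 16.3×1.4 = 58.62 kPa.
Pore pressure: u = 9.81×(3.4 − 1.9) = 14.715 kPa.
Initial effective stress: σ'_0 = σ_v − u = 58.62 − 14.715 = 43.905 kPa.
Stress increase at mid-clay by the 2:1 spreading method:
Δσ = qBL/((B+z)(L+z)) = 216×5.2×11/((5.2+3.4)(11+3.4)) = 99.767 kPa
Final effective stress: σ'_f = 43.905 + 99.767 = 143.67 kPa.
σ'_f = 143.67 ≤ σ'_p = 254 kPa, so the clay remains overconsolidated and only the recompression index applies:
S_c = C_r·H/(1+e₀)·log₁₀(σ'_f/σ'_0) = 0.028×2.8/2.18×log₁₀(143.67/43.905)
    = 0.035963 × 0.51485 = 0.01852 m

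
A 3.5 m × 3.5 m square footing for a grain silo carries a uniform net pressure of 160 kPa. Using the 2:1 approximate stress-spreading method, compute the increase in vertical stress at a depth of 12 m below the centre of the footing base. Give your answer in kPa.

By the 2:1 method the load spreads at 1 horizontal : 2 vertical, so at depth z the loaded area has grown by z in each plan dimension:
Δσ = qBL/((B+z)(L+z)) = 160×3.5×3.5/((3.5+12)(3.5+12)) = 8.1582 kPa

Δσ_z ≈ 8.16 kPa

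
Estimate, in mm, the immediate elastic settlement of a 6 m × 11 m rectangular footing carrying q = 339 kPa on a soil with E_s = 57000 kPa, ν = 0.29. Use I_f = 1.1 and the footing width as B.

Immediate (elastic) settlement: S_e = q·B·(1−ν²)/E_s · I_f.
S_e = 339 × 6 × (1 − 0.29²) / 57000 × 1.1
    = 339 × 6 × 0.9159 / 57000 × 1.1
    = 0.03595 m = 35.95 mm

S_e ≈ 36 mm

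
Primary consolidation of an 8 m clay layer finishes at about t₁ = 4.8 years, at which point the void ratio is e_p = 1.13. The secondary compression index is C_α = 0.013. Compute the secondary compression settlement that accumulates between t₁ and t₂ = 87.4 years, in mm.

Secondary compression: S_s = C_α·H/(1+e_p)·log₁₀(t₂/t₁)
S_s = 0.013×8/(1+1.13)×log₁₀(87.4/4.8)
    = 0.04883 × 1.26 = 0.06153 m

S_s ≈ 61.5 mm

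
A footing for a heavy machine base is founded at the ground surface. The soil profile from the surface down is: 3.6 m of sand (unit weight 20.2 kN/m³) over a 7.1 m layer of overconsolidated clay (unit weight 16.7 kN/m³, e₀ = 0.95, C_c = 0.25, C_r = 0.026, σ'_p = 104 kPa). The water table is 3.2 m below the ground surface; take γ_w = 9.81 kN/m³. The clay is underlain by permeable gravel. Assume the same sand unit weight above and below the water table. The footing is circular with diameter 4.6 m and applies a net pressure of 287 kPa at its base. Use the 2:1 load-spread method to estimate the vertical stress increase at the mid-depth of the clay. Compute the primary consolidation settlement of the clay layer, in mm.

S_c ≈ 114 mm

Mid-depth of clay below the ground surface: z = 3.6 + 7.1/2 = 7.15 m.
Total vertical stress at mid-clay: σ_v = 20.2×3.6 + 16.7×3.55 = 132 kPa.
Pore pressure: u = 9.81×(7.15 − 3.2) = 38.75 kPa.
Initial effective stress: σ'_0 = σ_v − u = 132 − 38.75 = 93.25 kPa.
Stress increase at mid-clay by the 2:1 spreading method:
Δσ ≈ qD²/(D+z)² = 287×4.6²/(4.6+7.15)² = 43.987 kPa
Final effective stress: σ'_f = 93.25 + 43.987 = 137.24 kPa.
σ'_f = 137.24 > σ'_p = 104 kPa, so the stress path crosses the preconsolidation pressure — recompression up to σ'_p, then virgin compression beyond:
S_c = H/(1+e₀)·[C_r·log₁₀(σ'_p/σ'_0) + C_c·log₁₀(σ'_f/σ'_p)]
    = 7.1/1.95 × [0.026×log₁₀(104/93.25) + 0.25×log₁₀(137.24/104)]
    = 3.641 × [0.001232 + 0.030112] = 0.1141 m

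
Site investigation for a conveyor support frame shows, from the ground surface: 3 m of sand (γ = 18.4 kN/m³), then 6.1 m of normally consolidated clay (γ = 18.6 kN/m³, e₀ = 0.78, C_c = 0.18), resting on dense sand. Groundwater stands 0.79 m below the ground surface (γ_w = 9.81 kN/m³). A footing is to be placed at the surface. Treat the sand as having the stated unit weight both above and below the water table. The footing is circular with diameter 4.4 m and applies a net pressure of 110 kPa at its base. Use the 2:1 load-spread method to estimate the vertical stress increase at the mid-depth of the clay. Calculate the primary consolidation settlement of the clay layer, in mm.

S_c ≈ 75 mm

Mid-depth of clay below the ground surface: z = 3 + 6.1/2 = 6.05 m.
Total vertical stress at mid-clay: σ_v = 18.4×3 + 18.6×3.05 = 111.93 kPa.
Pore pressure: u = 9.81×(6.05 − 0.79) = 51.601 kPa.
Initial effective stress: σ'_0 = σ_v − u = 111.93 − 51.601 = 60.329 kPa.
Stress increase at mid-clay by the 2:1 spreading method:
Δσ ≈ qD²/(D+z)² = 110×4.4²/(4.4+6.05)² = 19.501 kPa
Final effective stress: σ'_f = σ'_0 + Δσ = 60.329 + 19.501 = 79.83 kPa.
Normally consolidated clay, so the full stress increment lies on the virgin compression line:
S_c = C_c·H/(1+e₀)·log₁₀(σ'_f/σ'_0) = 0.18×6.1/(1+0.78)×log₁₀(79.83/60.329)
    = 0.61685 × 0.12164 = 0.07503 m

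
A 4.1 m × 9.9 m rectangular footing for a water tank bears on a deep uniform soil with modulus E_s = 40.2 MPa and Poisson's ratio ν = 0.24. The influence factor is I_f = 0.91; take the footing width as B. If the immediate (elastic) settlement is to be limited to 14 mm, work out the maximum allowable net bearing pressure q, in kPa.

q ≈ 160 kPa

E_s = 40.2 MPa = 40200 kPa.
S_e = q·B·(1−ν²)/E_s · I_f  ⇒  q = S_e·E_s / (B·(1−ν²)·I_f).
q = 0.014 × 40200 / (4.1 × 0.9424 × 0.91) = 160.1 kPa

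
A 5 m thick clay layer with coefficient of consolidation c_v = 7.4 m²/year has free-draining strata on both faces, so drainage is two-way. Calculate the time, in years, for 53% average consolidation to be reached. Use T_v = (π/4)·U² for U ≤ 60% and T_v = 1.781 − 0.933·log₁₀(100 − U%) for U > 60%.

Drainage path length: H_d = H/2 = 2.5 m (double drainage).
U ≤ 60%: T_v = (π/4)·U² = (π/4)×0.53² = 0.22062.
t = T_v·H_d²/c_v = 0.22062×2.5²/7.4 = 0.1863 years.

t ≈ 0.186 years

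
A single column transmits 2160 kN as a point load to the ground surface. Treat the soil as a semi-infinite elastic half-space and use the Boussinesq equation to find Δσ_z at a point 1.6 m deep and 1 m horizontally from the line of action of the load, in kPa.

Boussinesq vertical stress below a point load on an elastic half-space:
Δσ_z = 3P/(2πz²) · [1 + (r/z)²]^(−5/2)
r/z = 1/1.6 = 0.625; [1+(r/z)²]^(−5/2) = 0.43851.
Δσ_z = 3×2160/(2π×1.6²) × 0.43851 = 402.86 × 0.43851 = 176.7 kPa

Δσ_z ≈ 177 kPa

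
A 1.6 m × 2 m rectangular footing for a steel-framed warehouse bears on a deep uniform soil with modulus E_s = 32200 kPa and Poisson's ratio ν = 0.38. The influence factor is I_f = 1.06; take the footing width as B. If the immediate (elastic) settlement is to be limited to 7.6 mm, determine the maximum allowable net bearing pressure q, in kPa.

q ≈ 169 kPa

S_e = q·B·(1−ν²)/E_s · I_f  ⇒  q = S_e·E_s / (B·(1−ν²)·I_f).
q = 0.0076 × 32200 / (1.6 × 0.8556 × 1.06) = 168.6 kPa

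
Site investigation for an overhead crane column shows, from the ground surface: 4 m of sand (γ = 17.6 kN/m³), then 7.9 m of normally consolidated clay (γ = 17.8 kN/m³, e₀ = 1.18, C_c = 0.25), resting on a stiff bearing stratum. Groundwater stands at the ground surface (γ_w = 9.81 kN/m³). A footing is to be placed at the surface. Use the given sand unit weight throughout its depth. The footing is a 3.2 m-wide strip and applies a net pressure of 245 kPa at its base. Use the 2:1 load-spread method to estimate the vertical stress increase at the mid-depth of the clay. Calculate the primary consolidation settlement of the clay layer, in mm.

S_c ≈ 296 mm

Mid-depth of clay below the ground surface: z = 4 + 7.9/2 = 7.95 m.
Total vertical stress at mid-clay: σ_v = 17.6×4 + 17.8×3.95 = 140.71 kPa.
Pore pressure: u = 9.81×(7.95 − 0) = 77.99 kPa.
Initial effective stress: σ'_0 = σ_v − u = 140.71 − 77.99 = 62.72 kPa.
Stress increase at mid-clay by the 2:1 spreading method:
Δσ = qB/(B+z) = 245×3.2/(3.2+7.95) = 70.314 kPa
Final effective stress: σ'_f = σ'_0 + Δσ = 62.72 + 70.314 = 133.03 kPa.
Normally consolidated clay, so the full stress increment lies on the virgin compression line:
S_c = C_c·H/(1+e₀)·log₁₀(σ'_f/σ'_0) = 0.25×7.9/(1+1.18)×log₁₀(133.03/62.72)
    = 0.90596 × 0.32654 = 0.2958 m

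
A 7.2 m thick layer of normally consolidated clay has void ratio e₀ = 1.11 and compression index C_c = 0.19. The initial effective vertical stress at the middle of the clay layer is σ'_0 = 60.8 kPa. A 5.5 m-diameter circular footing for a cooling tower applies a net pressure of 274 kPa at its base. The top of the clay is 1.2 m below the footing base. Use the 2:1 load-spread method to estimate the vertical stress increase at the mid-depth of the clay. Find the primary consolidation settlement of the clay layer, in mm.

S_c ≈ 233 mm

Mid-depth of clay below the footing base: z = 1.2 + 7.2/2 = 4.8 m.
Stress increase at mid-clay by the 2:1 spreading method:
Δσ ≈ qD²/(D+z)² = 274×5.5²/(5.5+4.8)² = 78.127 kPa
Final effective stress: σ'_f = σ'_0 + Δσ = 60.8 + 78.127 = 138.93 kPa.
Normally consolidated clay, so the full stress increment lies on the virgin compression line:
S_c = C_c·H/(1+e₀)·log₁₀(σ'_f/σ'_0) = 0.19×7.2/(1+1.11)×log₁₀(138.93/60.8)
    = 0.64834 × 0.35889 = 0.2327 m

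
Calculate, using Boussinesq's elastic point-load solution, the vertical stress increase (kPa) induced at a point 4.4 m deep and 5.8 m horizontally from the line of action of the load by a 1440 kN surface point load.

Δσ_z ≈ 2.86 kPa

Boussinesq vertical stress below a point load on an elastic half-space:
Δσ_z = 3P/(2πz²) · [1 + (r/z)²]^(−5/2)
r/z = 5.8/4.4 = 1.3182; [1+(r/z)²]^(−5/2) = 0.080644.
Δσ_z = 3×1440/(2π×4.4²) × 0.080644 = 35.514 × 0.080644 = 2.864 kPa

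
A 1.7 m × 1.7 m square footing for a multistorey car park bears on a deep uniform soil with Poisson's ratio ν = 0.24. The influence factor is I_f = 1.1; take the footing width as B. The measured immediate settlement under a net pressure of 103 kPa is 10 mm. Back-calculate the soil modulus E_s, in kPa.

S_e = q·B·(1−ν²)/E_s · I_f  ⇒  E_s = q·B·(1−ν²)·I_f / S_e.
E_s = 103 × 1.7 × 0.9424 × 1.1 / 0.01 = 18150 kPa

E_s ≈ 18200 kPa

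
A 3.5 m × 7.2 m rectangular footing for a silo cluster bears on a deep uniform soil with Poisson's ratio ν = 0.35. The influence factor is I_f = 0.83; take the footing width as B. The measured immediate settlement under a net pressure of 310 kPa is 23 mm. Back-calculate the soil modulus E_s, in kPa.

S_e = q·B·(1−ν²)/E_s · I_f  ⇒  E_s = q·B·(1−ν²)·I_f / S_e.
E_s = 310 × 3.5 × 0.8775 × 0.83 / 0.023 = 34360 kPa

E_s ≈ 34400 kPa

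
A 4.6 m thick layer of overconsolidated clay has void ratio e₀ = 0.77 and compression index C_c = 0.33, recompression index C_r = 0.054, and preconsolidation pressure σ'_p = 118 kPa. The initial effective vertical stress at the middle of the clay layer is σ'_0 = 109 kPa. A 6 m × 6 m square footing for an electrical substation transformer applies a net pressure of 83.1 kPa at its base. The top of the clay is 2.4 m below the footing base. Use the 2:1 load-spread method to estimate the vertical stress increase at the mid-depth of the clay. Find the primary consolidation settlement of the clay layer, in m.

Mid-depth of clay below the footing base: z = 2.4 + 4.6/2 = 4.7 m.
Stress increase at mid-clay by the 2:1 spreading method:
Δσ = qBL/((B+z)(L+z)) = 83.1×6×6/((6+4.7)(6+4.7)) = 26.13 kPa
Final effective stress: σ'_f = 109 + 26.13 = 135.13 kPa.
σ'_f = 135.13 > σ'_p = 118 kPa, so the stress path crosses the preconsolidation pressure — recompression up to σ'_p, then virgin compression beyond:
S_c = H/(1+e₀)·[C_r·log₁₀(σ'_p/σ'_0) + C_c·log₁₀(σ'_f/σ'_p)]
    = 4.6/1.77 × [0.054×log₁₀(118/109) + 0.33×log₁₀(135.13/118)]
    = 2.5989 × [0.0018606 + 0.019427] = 0.05532 m

S_c ≈ 0.0553 m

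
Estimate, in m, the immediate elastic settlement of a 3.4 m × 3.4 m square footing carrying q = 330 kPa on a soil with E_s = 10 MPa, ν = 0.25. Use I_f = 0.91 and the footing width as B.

Immediate (elastic) settlement: S_e = q·B·(1−ν²)/E_s · I_f.
E_s = 10 MPa = 10000 kPa.
S_e = 330 × 3.4 × (1 − 0.25²) / 10000 × 0.91
    = 330 × 3.4 × 0.9375 / 10000 × 0.91
    = 0.09572 m

S_e ≈ 0.0957 m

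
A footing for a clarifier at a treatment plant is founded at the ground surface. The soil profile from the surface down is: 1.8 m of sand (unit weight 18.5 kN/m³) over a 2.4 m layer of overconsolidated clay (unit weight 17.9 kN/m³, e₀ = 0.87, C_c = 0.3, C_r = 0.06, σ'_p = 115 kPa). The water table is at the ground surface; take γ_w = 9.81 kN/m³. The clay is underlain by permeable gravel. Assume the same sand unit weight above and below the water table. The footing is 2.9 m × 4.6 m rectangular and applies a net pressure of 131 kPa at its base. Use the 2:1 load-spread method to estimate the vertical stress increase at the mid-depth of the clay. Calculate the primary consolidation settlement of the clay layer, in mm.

S_c ≈ 31.1 mm

Mid-depth of clay below the ground surface: z = 1.8 + 2.4/2 = 3 m.
Total vertical stress at mid-clay: σ_v = 18.5×1.8 + 17.9×1.2 = 54.78 kPa.
Pore pressure: u = 9.81×(3 − 0) = 29.43 kPa.
Initial effective stress: σ'_0 = σ_v − u = 54.78 − 29.43 = 25.35 kPa.
Stress increase at mid-clay by the 2:1 spreading method:
Δσ = qBL/((B+z)(L+z)) = 131×2.9×4.6/((2.9+3)(4.6+3)) = 38.973 kPa
Final effective stress: σ'_f = 25.35 + 38.973 = 64.323 kPa.
σ'_f = 64.323 ≤ σ'_p = 115 kPa, so the clay remains overconsolidated and only the recompression index applies:
S_c = C_r·H/(1+e₀)·log₁₀(σ'_f/σ'_0) = 0.06×2.4/1.87×log₁₀(64.323/25.35)
    = 0.077004 × 0.40439 = 0.03114 m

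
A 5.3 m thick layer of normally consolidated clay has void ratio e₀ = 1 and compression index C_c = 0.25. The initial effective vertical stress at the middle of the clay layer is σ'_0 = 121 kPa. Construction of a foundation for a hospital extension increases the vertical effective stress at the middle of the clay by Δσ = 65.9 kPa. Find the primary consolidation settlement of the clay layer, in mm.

Final effective stress: σ'_f = σ'_0 + Δσ = 121 + 65.9 = 186.9 kPa.
Normally consolidated clay, so the full stress increment lies on the virgin compression line:
S_c = C_c·H/(1+e₀)·log₁₀(σ'_f/σ'_0) = 0.25×5.3/(1+1)×log₁₀(186.9/121)
    = 0.6625 × 0.18882 = 0.1251 m

S_c ≈ 125 mm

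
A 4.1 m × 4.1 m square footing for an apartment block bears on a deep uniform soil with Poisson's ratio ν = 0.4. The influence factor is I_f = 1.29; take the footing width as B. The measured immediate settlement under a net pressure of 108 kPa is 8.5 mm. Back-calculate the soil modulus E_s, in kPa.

E_s ≈ 56400 kPa

S_e = q·B·(1−ν²)/E_s · I_f  ⇒  E_s = q·B·(1−ν²)·I_f / S_e.
E_s = 108 × 4.1 × 0.84 × 1.29 / 0.0085 = 56450 kPa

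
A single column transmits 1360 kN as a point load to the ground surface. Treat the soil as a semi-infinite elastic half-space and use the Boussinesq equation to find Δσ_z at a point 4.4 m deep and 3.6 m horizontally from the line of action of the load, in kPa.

Boussinesq vertical stress below a point load on an elastic half-space:
Δσ_z = 3P/(2πz²) · [1 + (r/z)²]^(−5/2)
r/z = 3.6/4.4 = 0.81818; [1+(r/z)²]^(−5/2) = 0.27771.
Δσ_z = 3×1360/(2π×4.4²) × 0.27771 = 33.541 × 0.27771 = 9.315 kPa

Δσ_z ≈ 9.31 kPa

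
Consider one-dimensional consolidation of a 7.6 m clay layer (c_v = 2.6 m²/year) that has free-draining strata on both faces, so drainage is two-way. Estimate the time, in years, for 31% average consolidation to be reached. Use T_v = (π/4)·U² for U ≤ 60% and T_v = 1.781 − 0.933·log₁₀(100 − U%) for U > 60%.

t ≈ 0.419 years

Drainage path length: H_d = H/2 = 3.8 m (double drainage).
U ≤ 60%: T_v = (π/4)·U² = (π/4)×0.31² = 0.075477.
t = T_v·H_d²/c_v = 0.075477×3.8²/2.6 = 0.4192 years.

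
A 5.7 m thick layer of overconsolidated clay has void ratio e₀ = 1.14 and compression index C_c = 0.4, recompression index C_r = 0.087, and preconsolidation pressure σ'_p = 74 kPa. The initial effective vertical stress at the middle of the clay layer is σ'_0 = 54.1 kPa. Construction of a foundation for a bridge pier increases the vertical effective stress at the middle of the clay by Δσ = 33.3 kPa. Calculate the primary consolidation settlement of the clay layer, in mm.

Final effective stress: σ'_f = 54.1 + 33.3 = 87.4 kPa.
σ'_f = 87.4 > σ'_p = 74 kPa, so the stress path crosses the preconsolidation pressure — recompression up to σ'_p, then virgin compression beyond:
S_c = H/(1+e₀)·[C_r·log₁₀(σ'_p/σ'_0) + C_c·log₁₀(σ'_f/σ'_p)]
    = 5.7/2.14 × [0.087×log₁₀(74/54.1) + 0.4×log₁₀(87.4/74)]
    = 2.6636 × [0.011835 + 0.028912] = 0.1085 m

S_c ≈ 109 mm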